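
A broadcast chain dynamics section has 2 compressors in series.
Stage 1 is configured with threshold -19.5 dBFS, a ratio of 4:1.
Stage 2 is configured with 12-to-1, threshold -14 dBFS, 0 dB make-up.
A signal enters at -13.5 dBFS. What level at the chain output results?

-18 dBFS

Stage 1: -13.5 dBFS is 6 dB over -19.5 dBFS; at 4:1 that becomes 1.5 dB over, giving -18 dBFS.
Stage 2: -18 dBFS ≤ -14 dBFS, so stage 2 doesn't engage; output -18 dBFS.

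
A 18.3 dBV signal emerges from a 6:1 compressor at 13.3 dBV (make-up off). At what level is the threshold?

12.3 dBV

Let T be the threshold. Output overshoot = (input overshoot)/R, so 13.3 − T = (18.3 − T)/6.
6·(13.3 − T) = 18.3 − T → 5·T = 79.8 − 18.3 = 61.5.
T = 61.5/5 = 12.3 dBV.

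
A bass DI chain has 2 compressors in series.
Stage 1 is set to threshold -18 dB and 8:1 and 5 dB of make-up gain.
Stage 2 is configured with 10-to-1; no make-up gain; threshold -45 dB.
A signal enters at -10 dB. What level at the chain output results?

Stage 1: 8 dB above -18 dB, reduced 8:1 to 1 dB above → -17 dB; +5 dB make-up → -12 dB.
Stage 2: -12 dB is 33 dB over -45 dB; at 10:1 that becomes 3.3 dB over, giving -41.7 dB.

-41.7 dB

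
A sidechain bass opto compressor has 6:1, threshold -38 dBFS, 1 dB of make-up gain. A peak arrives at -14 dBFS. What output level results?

Overshoot: -14 − (-38) = 24 dB.
6:1 compression reduces that to 24/6 = 4 dB over.
That puts the output at -34 dBFS; make-up adds 1 dB, giving -33 dBFS.

-33 dBFS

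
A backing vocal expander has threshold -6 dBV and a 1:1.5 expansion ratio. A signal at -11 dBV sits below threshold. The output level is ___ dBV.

-13.5 dBV

Undershoot = (-6) − (-11) = 5 dB.
At 1:1.5, that expands to 7.5 dB under threshold.
Output = -6 − 7.5 = -13.5 dBV.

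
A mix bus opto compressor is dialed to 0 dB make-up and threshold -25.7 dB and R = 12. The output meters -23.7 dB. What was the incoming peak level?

-1.7 dB

The compressed level sits -23.7 − (-25.7) = 2 dB over threshold.
Input overshoot = R × output overshoot = 24 dB → input = -25.7 + 24 = -1.7 dB.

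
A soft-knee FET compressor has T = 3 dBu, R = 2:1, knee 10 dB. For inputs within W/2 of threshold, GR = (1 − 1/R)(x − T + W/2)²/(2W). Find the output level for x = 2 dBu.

1.6 dBu

x − T + W/2 = 2 − 3 + 5 = 4.
GR = (1 − 1/2) × 4² / 20 = 0.5 × 16 / 20 = 0.4 dB.
Output = 2 − 0.4 = 1.6 dBu.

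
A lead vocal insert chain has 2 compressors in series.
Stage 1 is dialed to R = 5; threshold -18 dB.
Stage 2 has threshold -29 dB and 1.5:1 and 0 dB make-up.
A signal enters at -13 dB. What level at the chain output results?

Stage 1: -13 dB is 5 dB over -18 dB; at 5:1 that becomes 1 dB over, giving -17 dB.
Stage 2: overshoot 12 dB → 12/1.5 = 8 dB → -21 dB.

-21 dB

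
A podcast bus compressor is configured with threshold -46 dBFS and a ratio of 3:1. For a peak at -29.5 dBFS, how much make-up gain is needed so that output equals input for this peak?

11 dB

The peak compresses to -46 + 16.5/3 = -40.5 dBFS.
To reach -29.5 dBFS requires -29.5 − (-40.5) = 11 dB of make-up.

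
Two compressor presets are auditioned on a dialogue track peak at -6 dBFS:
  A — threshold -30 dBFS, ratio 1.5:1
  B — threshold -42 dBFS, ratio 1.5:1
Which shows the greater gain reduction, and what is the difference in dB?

A: overshoot 24 dB → output overshoot 16 dB → GR 8 dB.
B: overshoot 36 dB → output overshoot 24 dB → GR 12 dB.
Difference: 4 dB in favour of B.

B, by 4 dB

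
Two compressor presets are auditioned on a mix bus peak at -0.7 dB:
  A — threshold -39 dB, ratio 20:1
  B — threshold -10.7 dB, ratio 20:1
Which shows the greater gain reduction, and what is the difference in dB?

A: overshoot 38.3 dB → output overshoot 1.915 dB → GR 36.385 dB.
B: overshoot 10 dB → output overshoot 0.5 dB → GR 9.5 dB.
Difference: 26.885 dB in favour of A.

A, by 26.885 dB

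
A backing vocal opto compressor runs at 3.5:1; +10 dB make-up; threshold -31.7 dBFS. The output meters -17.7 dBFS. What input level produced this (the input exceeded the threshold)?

Stripping the +10 dB make-up gives -27.7 dBFS at the gain stage.
The compressed level sits -27.7 − (-31.7) = 4 dB over threshold.
Input overshoot = R × output overshoot = 14 dB → input = -31.7 + 14 = -17.7 dBFS.

-17.7 dBFS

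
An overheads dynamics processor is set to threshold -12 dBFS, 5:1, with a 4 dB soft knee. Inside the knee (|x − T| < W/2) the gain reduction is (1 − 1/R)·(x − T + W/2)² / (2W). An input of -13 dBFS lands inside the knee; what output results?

-13.1 dBFS

x − T + W/2 = -13 − (-12) + 2 = 1.
GR = (1 − 1/5) × 1² / 8 = 0.8 × 1 / 8 = 0.1 dB.
Output = -13 − 0.1 = -13.1 dBFS.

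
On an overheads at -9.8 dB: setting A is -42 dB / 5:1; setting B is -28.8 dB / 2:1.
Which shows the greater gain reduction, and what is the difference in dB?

A, by 16.26 dB

A: overshoot 32.2 dB → output overshoot 6.44 dB → GR 25.76 dB.
B: overshoot 19 dB → output overshoot 9.5 dB → GR 9.5 dB.
Difference: 16.26 dB in favour of A.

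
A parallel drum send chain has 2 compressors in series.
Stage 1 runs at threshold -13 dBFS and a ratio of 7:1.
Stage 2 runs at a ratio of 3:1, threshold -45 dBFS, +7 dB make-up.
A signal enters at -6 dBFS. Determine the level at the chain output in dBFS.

Stage 1: overshoot 7 dB → 7/7 = 1 dB → -12 dBFS.
Stage 2: overshoot 33 dB → 33/3 = 11 dB → -34 dBFS; +7 dB make-up → -27 dBFS.

-27 dBFS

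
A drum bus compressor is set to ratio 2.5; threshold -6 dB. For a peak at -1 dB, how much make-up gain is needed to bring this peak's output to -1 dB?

Without make-up, output = threshold + overshoot/2.5 = -6 + 2 = -4 dB.
Gap to target: 3 dB.

3 dB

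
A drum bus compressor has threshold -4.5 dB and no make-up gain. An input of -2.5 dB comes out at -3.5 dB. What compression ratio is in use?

2:1

Input overshoot = -2.5 − (-4.5) = 2 dB; output overshoot = -3.5 − (-4.5) = 1 dB.
Ratio = 2 / 1 = 2.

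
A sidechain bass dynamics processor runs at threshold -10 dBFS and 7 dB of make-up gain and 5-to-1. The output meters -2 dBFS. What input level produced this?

Remove make-up: -2 − 7 = -9 dBFS.
That's 1 dB above the -10 dBFS threshold.
Input overshoot = R × output overshoot = 5 dB → input = -10 + 5 = -5 dBFS.

-5 dBFS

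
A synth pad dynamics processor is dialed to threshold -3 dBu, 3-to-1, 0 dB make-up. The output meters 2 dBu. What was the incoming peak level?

The compressed level sits 2 − (-3) = 5 dB over threshold.
Before 3:1 compression the overshoot was 5 × 3 = 15 dB, so input = -3 + 15 = 12 dBu.

12 dBu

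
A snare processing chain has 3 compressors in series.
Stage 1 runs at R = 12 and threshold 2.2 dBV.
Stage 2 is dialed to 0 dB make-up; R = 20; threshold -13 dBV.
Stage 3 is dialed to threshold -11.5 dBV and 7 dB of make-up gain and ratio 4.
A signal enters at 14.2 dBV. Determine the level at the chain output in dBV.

-5.19 dBV

Stage 1: 12 dB above 2.2 dBV, reduced 12:1 to 1 dB above → 3.2 dBV.
Stage 2: 3.2 dBV is 16.2 dB over -13 dBV; at 20:1 that becomes 0.81 dB over, giving -12.19 dBV.
Stage 3: -12.19 dBV ≤ -11.5 dBV, so stage 3 doesn't engage; make-up brings it to -5.19 dBV.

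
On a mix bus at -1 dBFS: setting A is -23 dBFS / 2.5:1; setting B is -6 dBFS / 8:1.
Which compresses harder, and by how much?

A: GR = 22 − 22/2.5 = 13.2 dB.
B: GR = 5 − 5/8 = 4.375 dB.
A applies 8.825 dB more gain reduction.

A, by 8.825 dB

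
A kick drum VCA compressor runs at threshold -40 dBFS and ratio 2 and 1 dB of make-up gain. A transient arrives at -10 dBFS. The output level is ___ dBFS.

-24 dBFS

Overshoot: -10 − (-40) = 30 dB.
At 2:1 the overshoot is divided by 2, leaving 15 dB above threshold.
So the level is -40 + 15 = -25 dBFS; make-up adds 1 dB, giving -24 dBFS.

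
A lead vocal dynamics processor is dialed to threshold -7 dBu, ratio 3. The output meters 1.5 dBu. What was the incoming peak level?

18.5 dBu

That's 8.5 dB above the -7 dBu threshold.
Input overshoot = R × output overshoot = 25.5 dB → input = -7 + 25.5 = 18.5 dBu.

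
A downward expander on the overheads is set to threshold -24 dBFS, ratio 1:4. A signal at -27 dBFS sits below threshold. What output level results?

-36 dBFS

Below threshold, a 1:4 expander applies gain = (4−1)×(T − x) of attenuation.
(4−1) × 3 = 9 dB, so output = -27 − 9 = -36 dBFS.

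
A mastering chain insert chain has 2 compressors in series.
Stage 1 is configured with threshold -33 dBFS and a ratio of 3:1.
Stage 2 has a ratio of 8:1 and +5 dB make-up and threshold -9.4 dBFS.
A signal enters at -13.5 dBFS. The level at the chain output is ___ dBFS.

-21.5 dBFS

Stage 1: -13.5 dBFS is 19.5 dB over -33 dBFS; at 3:1 that becomes 6.5 dB over, giving -26.5 dBFS.
Stage 2: -26.5 dBFS ≤ -9.4 dBFS, so stage 2 doesn't engage; make-up brings it to -21.5 dBFS.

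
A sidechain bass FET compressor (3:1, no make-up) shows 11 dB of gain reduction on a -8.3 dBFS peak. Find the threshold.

-24.8 dBFS

Input is 16.5 dB above T (since output overshoot × R = input overshoot: (-19.3 − T)·3 = -8.3 − T gives T = -24.8 dBFS).
Check: -24.8 + (-8.3 − (-24.8))/3 = -24.8 + 5.5 = -19.3 dBFS. ✓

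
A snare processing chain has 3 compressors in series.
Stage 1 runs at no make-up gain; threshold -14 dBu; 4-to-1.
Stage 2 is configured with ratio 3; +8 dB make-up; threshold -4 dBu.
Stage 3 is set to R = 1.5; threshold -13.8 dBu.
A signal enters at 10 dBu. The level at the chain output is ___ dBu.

-4.6 dBu

Stage 1: overshoot 24 dB → 24/4 = 6 dB → -8 dBu.
Stage 2: below threshold (-8 ≤ -4); passes unchanged; make-up brings it to 0 dBu.
Stage 3: overshoot 13.8 dB → 13.8/1.5 = 9.2 dB → -4.6 dBu.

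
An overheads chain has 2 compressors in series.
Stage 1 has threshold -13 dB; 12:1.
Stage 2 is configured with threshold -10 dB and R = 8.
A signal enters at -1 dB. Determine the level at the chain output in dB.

-12 dB

Stage 1: overshoot 12 dB → 12/12 = 1 dB → -12 dB.
Stage 2: below threshold (-12 ≤ -10); passes unchanged; output -12 dB.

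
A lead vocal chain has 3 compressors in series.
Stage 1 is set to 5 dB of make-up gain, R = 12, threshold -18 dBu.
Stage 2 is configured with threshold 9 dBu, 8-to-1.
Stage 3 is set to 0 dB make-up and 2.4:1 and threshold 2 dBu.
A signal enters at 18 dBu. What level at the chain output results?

Stage 1: overshoot 36 dB → 36/12 = 3 dB → -15 dBu; +5 dB make-up → -10 dBu.
Stage 2: -10 dBu is at or below the 9 dBu threshold — no compression; output -10 dBu.
Stage 3: -10 dBu is at or below the 2 dBu threshold — no compression; output -10 dBu.

-10 dBu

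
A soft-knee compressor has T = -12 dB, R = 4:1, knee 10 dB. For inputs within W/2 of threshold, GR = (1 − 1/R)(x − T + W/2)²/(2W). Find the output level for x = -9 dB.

-11.4 dB

x − T + W/2 = -9 − (-12) + 5 = 8.
GR = (1 − 1/4) × 8² / 20 = 0.75 × 64 / 20 = 2.4 dB.
Output = -9 − 2.4 = -11.4 dB.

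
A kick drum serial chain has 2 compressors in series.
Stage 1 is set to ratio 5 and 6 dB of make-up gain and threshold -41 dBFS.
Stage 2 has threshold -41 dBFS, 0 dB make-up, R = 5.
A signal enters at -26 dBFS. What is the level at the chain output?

Stage 1: overshoot 15 dB → 15/5 = 3 dB → -38 dBFS; +6 dB make-up → -32 dBFS.
Stage 2: overshoot 9 dB → 9/5 = 1.8 dB → -39.2 dBFS.

-39.2 dBFS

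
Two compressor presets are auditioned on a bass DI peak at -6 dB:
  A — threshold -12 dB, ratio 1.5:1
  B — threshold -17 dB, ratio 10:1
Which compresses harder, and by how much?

B, by 7.9 dB

A: overshoot 6 dB → output overshoot 4 dB → GR 2 dB.
B: overshoot 11 dB → output overshoot 1.1 dB → GR 9.9 dB.
B reduces 7.9 dB more.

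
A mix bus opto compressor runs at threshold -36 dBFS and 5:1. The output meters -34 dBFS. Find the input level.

-26 dBFS

That's 2 dB above the -36 dBFS threshold.
Input overshoot = R × output overshoot = 10 dB → input = -36 + 10 = -26 dBFS.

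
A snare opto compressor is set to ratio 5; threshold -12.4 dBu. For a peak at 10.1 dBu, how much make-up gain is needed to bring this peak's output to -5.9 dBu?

Overshoot 22.5 dB → 22.5/5 = 4.5 dB after compression, so the compressed level is -12.4 + 4.5 = -7.9 dBu.
Make-up = target − compressed = -5.9 − (-7.9) = 2 dB.

2 dB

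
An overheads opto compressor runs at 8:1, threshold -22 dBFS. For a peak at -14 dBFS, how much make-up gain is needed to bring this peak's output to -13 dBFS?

8 dB

Overshoot 8 dB → 8/8 = 1 dB after compression, so the compressed level is -22 + 1 = -21 dBFS.
Make-up = target − compressed = -13 − (-21) = 8 dB.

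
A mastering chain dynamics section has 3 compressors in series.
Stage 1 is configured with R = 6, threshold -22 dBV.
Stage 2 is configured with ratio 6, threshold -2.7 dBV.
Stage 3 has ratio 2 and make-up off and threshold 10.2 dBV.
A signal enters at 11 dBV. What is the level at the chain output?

Stage 1: overshoot 33 dB → 33/6 = 5.5 dB → -16.5 dBV.
Stage 2: -16.5 dBV ≤ -2.7 dBV, so stage 2 doesn't engage; output -16.5 dBV.
Stage 3: below threshold (-16.5 ≤ 10.2); passes unchanged; output -16.5 dBV.

-16.5 dBV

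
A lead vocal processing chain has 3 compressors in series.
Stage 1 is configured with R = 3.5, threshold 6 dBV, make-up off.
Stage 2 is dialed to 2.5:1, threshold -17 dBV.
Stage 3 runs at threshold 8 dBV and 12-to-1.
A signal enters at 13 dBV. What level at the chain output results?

-7 dBV

Stage 1: 7 dB above 6 dBV, reduced 3.5:1 to 2 dB above → 8 dBV.
Stage 2: overshoot 25 dB → 25/2.5 = 10 dB → -7 dBV.
Stage 3: below threshold (-7 ≤ 8); passes unchanged; output -7 dBV.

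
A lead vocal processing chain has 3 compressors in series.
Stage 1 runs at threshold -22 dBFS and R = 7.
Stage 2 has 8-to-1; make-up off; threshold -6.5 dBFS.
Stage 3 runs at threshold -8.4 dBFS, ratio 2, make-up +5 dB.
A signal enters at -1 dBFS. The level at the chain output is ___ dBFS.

Stage 1: -1 dBFS is 21 dB over -22 dBFS; at 7:1 that becomes 3 dB over, giving -19 dBFS.
Stage 2: -19 dBFS ≤ -6.5 dBFS, so stage 2 doesn't engage; output -19 dBFS.
Stage 3: -19 dBFS ≤ -8.4 dBFS, so stage 3 doesn't engage; make-up brings it to -14 dBFS.

-14 dBFS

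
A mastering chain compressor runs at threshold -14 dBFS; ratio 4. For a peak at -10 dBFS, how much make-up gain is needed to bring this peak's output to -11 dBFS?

The peak compresses to -14 + 4/4 = -13 dBFS.
To reach -11 dBFS requires -11 − (-13) = 2 dB of make-up.

2 dB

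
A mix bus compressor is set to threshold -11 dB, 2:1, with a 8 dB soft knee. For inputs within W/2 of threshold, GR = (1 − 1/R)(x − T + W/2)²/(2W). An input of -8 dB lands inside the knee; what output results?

x − T + W/2 = -8 − (-11) + 4 = 7.
GR = (1 − 1/2) × 7² / 16 = 0.5 × 49 / 16 = 1.53125 dB.
Output = -8 − 1.53125 = -9.53125 dB.

-9.53125 dB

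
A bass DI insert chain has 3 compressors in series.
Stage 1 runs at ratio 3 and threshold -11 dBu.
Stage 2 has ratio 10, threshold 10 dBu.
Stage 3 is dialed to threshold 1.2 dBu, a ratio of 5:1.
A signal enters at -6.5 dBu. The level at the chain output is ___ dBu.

-9.5 dBu

Stage 1: 4.5 dB above -11 dBu, reduced 3:1 to 1.5 dB above → -9.5 dBu.
Stage 2: -9.5 dBu is at or below the 10 dBu threshold — no compression; output -9.5 dBu.
Stage 3: below threshold (-9.5 ≤ 1.2); passes unchanged; output -9.5 dBu.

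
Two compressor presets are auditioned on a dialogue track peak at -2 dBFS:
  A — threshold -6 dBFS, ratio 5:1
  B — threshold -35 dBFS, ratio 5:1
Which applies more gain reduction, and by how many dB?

A: overshoot 4 dB → output overshoot 0.8 dB → GR 3.2 dB.
B: overshoot 33 dB → output overshoot 6.6 dB → GR 26.4 dB.
B applies 23.2 dB more gain reduction.

B, by 23.2 dB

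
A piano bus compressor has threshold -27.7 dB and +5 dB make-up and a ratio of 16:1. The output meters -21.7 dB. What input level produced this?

Stripping the +5 dB make-up gives -26.7 dB at the gain stage.
That's 1 dB above the -27.7 dB threshold.
Undo the ratio: input overshoot = 1 × 16 = 16 dB, giving input = -11.7 dB.

-11.7 dB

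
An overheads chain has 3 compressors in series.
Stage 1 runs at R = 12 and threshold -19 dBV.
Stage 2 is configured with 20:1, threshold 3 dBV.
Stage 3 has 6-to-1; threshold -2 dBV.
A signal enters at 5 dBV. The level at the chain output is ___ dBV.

-17 dBV

Stage 1: overshoot 24 dB → 24/12 = 2 dB → -17 dBV.
Stage 2: -17 dBV is at or below the 3 dBV threshold — no compression; output -17 dBV.
Stage 3: -17 dBV ≤ -2 dBV, so stage 3 doesn't engage; output -17 dBV.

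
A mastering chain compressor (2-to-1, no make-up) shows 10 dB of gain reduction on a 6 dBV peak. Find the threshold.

-14 dBV

Gain reduction = 6 − (-4) = 10 dB; output overshoot = GR / (R − 1) = 10 / 1 = 10 dB.
Threshold = output − output overshoot = -4 − 10 = -14 dBV.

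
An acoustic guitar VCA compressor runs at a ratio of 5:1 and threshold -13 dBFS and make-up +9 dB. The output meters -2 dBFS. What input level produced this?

Stripping the +9 dB make-up gives -11 dBFS at the gain stage.
Post-compression overshoot = -11 − (-13) = 2 dB.
Undo the ratio: input overshoot = 2 × 5 = 10 dB, giving input = -3 dBFS.

-3 dBFS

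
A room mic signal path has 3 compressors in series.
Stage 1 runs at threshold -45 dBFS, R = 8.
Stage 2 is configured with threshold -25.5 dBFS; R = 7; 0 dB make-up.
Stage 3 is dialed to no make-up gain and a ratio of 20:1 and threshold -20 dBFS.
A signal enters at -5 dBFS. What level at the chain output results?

Stage 1: -5 dBFS is 40 dB over -45 dBFS; at 8:1 that becomes 5 dB over, giving -40 dBFS.
Stage 2: -40 dBFS is at or below the -25.5 dBFS threshold — no compression; output -40 dBFS.
Stage 3: -40 dBFS is at or below the -20 dBFS threshold — no compression; output -40 dBFS.

-40 dBFS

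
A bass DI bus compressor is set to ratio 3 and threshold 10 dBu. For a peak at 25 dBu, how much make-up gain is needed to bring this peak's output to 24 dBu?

9 dB

The peak compresses to 10 + 15/3 = 15 dBu.
To reach 24 dBu requires 24 − 15 = 9 dB of make-up.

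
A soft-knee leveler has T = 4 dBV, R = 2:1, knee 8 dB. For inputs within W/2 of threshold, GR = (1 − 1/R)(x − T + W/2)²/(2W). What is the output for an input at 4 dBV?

3.5 dBV

x − T + W/2 = 4 − 4 + 4 = 4.
GR = (1 − 1/2) × 4² / 16 = 0.5 × 16 / 16 = 0.5 dB.
Output = 4 − 0.5 = 3.5 dBV.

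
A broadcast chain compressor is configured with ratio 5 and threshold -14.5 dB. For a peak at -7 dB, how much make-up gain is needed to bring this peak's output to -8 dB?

Without make-up, output = threshold + overshoot/5 = -14.5 + 1.5 = -13 dB.
Gap to target: 5 dB.

5 dB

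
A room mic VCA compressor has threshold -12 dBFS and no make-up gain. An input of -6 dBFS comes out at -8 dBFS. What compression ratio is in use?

Input overshoot = -6 − (-12) = 6 dB; output overshoot = -8 − (-12) = 4 dB.
Ratio = 6 / 4 = 1.5.

1.5:1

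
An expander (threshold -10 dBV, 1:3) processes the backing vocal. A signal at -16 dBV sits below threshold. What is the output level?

-28 dBV

The input is 6 dB below the -10 dBV threshold.
A 1:3 expander multiplies undershoot by 3: 6 × 3 = 18 dB below threshold.
Output = -10 − 18 = -28 dBV.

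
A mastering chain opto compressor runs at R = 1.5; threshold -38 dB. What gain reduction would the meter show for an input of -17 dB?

-17 dB exceeds the threshold by 21 dB.
A 1.5:1 ratio leaves 14 dB of that excess.
So the signal is attenuated by 21 − 14 = 7 dB.

7 dB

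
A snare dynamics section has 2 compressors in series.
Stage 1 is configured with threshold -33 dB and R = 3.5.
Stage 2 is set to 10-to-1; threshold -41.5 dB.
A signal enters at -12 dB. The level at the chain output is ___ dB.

Stage 1: overshoot 21 dB → 21/3.5 = 6 dB → -27 dB.
Stage 2: overshoot 14.5 dB → 14.5/10 = 1.45 dB → -40.05 dB.

-40.05 dB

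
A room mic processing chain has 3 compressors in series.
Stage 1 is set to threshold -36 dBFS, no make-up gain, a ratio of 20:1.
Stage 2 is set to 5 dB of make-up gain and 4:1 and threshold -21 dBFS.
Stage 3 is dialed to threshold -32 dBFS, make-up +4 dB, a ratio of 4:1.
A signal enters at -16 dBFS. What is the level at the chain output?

Stage 1: -16 dBFS is 20 dB over -36 dBFS; at 20:1 that becomes 1 dB over, giving -35 dBFS.
Stage 2: -35 dBFS is at or below the -21 dBFS threshold — no compression; make-up brings it to -30 dBFS.
Stage 3: overshoot 2 dB → 2/4 = 0.5 dB → -31.5 dBFS; +4 dB make-up → -27.5 dBFS.

-27.5 dBFS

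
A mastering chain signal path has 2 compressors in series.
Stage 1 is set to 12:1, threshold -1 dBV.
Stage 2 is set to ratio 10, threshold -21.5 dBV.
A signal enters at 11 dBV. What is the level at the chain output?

-19.35 dBV

Stage 1: 12 dB above -1 dBV, reduced 12:1 to 1 dB above → 0 dBV.
Stage 2: 0 dBV is 21.5 dB over -21.5 dBV; at 10:1 that becomes 2.15 dB over, giving -19.35 dBV.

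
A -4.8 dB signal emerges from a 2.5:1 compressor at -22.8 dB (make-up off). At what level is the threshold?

Gain reduction = -4.8 − (-22.8) = 18 dB; output overshoot = GR / (R − 1) = 18 / 1.5 = 12 dB.
Threshold = output − output overshoot = -22.8 − 12 = -34.8 dB.

-34.8 dB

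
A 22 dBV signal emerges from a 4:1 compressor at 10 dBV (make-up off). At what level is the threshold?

Gain reduction = 22 − 10 = 12 dB; output overshoot = GR / (R − 1) = 12 / 3 = 4 dB.
Threshold = output − output overshoot = 10 − 4 = 6 dBV.

6 dBV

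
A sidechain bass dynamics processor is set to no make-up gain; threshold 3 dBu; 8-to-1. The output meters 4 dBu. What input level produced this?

Post-compression overshoot = 4 − 3 = 1 dB.
Input overshoot = R × output overshoot = 8 dB → input = 3 + 8 = 11 dBu.

11 dBu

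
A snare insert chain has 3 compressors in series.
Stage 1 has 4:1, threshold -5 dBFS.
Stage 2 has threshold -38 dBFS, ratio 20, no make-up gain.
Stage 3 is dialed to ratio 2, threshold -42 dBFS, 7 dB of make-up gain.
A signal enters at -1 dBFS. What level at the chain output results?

Stage 1: 4 dB above -5 dBFS, reduced 4:1 to 1 dB above → -4 dBFS.
Stage 2: overshoot 34 dB → 34/20 = 1.7 dB → -36.3 dBFS.
Stage 3: overshoot 5.7 dB → 5.7/2 = 2.85 dB → -39.15 dBFS; +7 dB make-up → -32.15 dBFS.

-32.15 dBFS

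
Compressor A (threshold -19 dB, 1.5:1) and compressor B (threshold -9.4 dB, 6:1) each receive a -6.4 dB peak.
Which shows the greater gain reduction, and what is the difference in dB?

A, by 1.7 dB

A: 12.6 dB over, compressed to 8.4 dB over, so 4.2 dB of GR.
B: 3 dB over, compressed to 0.5 dB over, so 2.5 dB of GR.
Difference: 1.7 dB in favour of A.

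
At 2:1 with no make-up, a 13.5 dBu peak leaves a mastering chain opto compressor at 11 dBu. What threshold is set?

Let T be the threshold. Output overshoot = (input overshoot)/R, so 11 − T = (13.5 − T)/2.
2·(11 − T) = 13.5 − T → 1·T = 22 − 13.5 = 8.5.
T = 8.5/1 = 8.5 dBu.

8.5 dBu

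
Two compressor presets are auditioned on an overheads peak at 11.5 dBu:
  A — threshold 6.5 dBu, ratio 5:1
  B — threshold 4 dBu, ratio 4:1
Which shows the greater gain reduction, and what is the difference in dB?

A: 5 dB over, compressed to 1 dB over, so 4 dB of GR.
B: 7.5 dB over, compressed to 1.875 dB over, so 5.625 dB of GR.
B reduces 1.625 dB more.

B, by 1.625 dB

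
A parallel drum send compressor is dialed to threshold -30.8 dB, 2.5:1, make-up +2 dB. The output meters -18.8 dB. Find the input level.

Before make-up, the level was -18.8 − 2 = -20.8 dB.
That's 10 dB above the -30.8 dB threshold.
Before 2.5:1 compression the overshoot was 10 × 2.5 = 25 dB, so input = -30.8 + 25 = -5.8 dB.

-5.8 dB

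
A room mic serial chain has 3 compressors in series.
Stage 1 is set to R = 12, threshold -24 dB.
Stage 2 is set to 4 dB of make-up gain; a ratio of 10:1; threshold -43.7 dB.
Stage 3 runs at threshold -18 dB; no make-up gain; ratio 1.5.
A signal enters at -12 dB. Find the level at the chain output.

Stage 1: -12 dB is 12 dB over -24 dB; at 12:1 that becomes 1 dB over, giving -23 dB.
Stage 2: 20.7 dB above -43.7 dB, reduced 10:1 to 2.07 dB above → -41.63 dB; +4 dB make-up → -37.63 dB.
Stage 3: below threshold (-37.63 ≤ -18); passes unchanged; output -37.63 dB.

-37.63 dB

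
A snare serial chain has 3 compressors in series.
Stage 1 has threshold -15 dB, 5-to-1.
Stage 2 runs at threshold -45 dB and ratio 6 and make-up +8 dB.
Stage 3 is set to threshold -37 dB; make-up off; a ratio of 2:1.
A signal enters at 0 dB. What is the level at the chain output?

Stage 1: overshoot 15 dB → 15/5 = 3 dB → -12 dB.
Stage 2: -12 dB is 33 dB over -45 dB; at 6:1 that becomes 5.5 dB over, giving -39.5 dB; +8 dB make-up → -31.5 dB.
Stage 3: overshoot 5.5 dB → 5.5/2 = 2.75 dB → -34.25 dB.

-34.25 dB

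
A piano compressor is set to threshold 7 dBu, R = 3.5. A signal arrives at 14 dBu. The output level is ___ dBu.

The input is 7 dB above the 7 dBu threshold.
At 3.5:1 the overshoot is divided by 3.5, leaving 2 dB above threshold.
That puts the output at 9 dBu.

9 dBu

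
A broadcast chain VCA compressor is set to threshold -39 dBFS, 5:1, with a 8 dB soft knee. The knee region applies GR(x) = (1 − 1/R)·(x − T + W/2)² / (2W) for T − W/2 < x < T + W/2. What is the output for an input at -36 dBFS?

x − T + W/2 = -36 − (-39) + 4 = 7.
GR = (1 − 1/5) × 7² / 16 = 0.8 × 49 / 16 = 2.45 dB.
Output = -36 − 2.45 = -38.45 dBFS.

-38.45 dBFS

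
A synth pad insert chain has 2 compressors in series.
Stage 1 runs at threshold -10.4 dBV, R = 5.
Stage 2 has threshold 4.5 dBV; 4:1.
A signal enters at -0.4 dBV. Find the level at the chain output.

-8.4 dBV

Stage 1: overshoot 10 dB → 10/5 = 2 dB → -8.4 dBV.
Stage 2: -8.4 dBV is at or below the 4.5 dBV threshold — no compression; output -8.4 dBV.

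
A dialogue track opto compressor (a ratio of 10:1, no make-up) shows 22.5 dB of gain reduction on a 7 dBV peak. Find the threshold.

-18 dBV

Input is 25 dB above T (since output overshoot × R = input overshoot: (-15.5 − T)·10 = 7 − T gives T = -18 dBV).
Check: -18 + (7 − (-18))/10 = -18 + 2.5 = -15.5 dBV. ✓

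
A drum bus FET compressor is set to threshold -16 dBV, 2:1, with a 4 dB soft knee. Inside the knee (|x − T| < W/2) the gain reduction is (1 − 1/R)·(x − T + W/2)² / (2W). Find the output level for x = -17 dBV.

x − T + W/2 = -17 − (-16) + 2 = 1.
GR = (1 − 1/2) × 1² / 8 = 0.5 × 1 / 8 = 0.0625 dB.
Output = -17 − 0.0625 = -17.0625 dBV.

-17.0625 dBV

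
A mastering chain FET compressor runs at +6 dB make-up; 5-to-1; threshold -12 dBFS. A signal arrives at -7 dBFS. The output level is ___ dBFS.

The input is 5 dB above the -12 dBFS threshold.
The 5 dB excess becomes 1 dB after 5:1 reduction.
So the level is -12 + 1 = -11 dBFS; make-up adds 6 dB, giving -5 dBFS.

-5 dBFS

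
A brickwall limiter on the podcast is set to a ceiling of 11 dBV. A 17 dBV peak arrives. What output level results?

The limiter clamps the peak to its 11 dBV ceiling.

11 dBV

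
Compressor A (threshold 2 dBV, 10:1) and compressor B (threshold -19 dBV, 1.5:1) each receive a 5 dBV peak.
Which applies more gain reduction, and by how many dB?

A: 3 dB over, compressed to 0.3 dB over, so 2.7 dB of GR.
B: 24 dB over, compressed to 16 dB over, so 8 dB of GR.
B applies 5.3 dB more gain reduction.

B, by 5.3 dB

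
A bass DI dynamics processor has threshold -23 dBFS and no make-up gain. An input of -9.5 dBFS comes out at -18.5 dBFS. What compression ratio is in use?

Input overshoot = -9.5 − (-23) = 13.5 dB; output overshoot = -18.5 − (-23) = 4.5 dB.
Ratio = 13.5 / 4.5 = 3.

3:1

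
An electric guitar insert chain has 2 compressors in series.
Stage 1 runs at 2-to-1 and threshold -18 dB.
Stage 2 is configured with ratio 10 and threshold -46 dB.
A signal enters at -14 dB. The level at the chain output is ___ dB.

-43 dB

Stage 1: -14 dB is 4 dB over -18 dB; at 2:1 that becomes 2 dB over, giving -16 dB.
Stage 2: -16 dB is 30 dB over -46 dB; at 10:1 that becomes 3 dB over, giving -43 dB.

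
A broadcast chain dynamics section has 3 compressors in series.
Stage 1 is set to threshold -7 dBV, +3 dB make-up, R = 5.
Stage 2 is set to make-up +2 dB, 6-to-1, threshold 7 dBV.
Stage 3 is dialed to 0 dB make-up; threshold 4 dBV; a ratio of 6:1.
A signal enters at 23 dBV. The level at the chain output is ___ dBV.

Stage 1: overshoot 30 dB → 30/5 = 6 dB → -1 dBV; +3 dB make-up → 2 dBV.
Stage 2: 2 dBV ≤ 7 dBV, so stage 2 doesn't engage; make-up brings it to 4 dBV.
Stage 3: 4 dBV is at or below the 4 dBV threshold — no compression; output 4 dBV.

4 dBV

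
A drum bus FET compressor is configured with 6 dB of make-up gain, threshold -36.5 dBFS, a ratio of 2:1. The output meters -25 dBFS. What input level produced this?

Before make-up, the level was -25 − 6 = -31 dBFS.
That's 5.5 dB above the -36.5 dBFS threshold.
Input overshoot = R × output overshoot = 11 dB → input = -36.5 + 11 = -25.5 dBFS.

-25.5 dBFS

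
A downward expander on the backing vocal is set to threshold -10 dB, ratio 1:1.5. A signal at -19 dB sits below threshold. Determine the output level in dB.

The input is 9 dB below the -10 dB threshold.
A 1:1.5 expander multiplies undershoot by 1.5: 9 × 1.5 = 13.5 dB below threshold.
Output = -10 − 13.5 = -23.5 dB.

-23.5 dB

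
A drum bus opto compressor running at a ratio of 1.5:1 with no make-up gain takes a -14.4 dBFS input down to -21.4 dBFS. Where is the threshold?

-35.4 dBFS

Let T be the threshold. Output overshoot = (input overshoot)/R, so -21.4 − T = (-14.4 − T)/1.5.
1.5·(-21.4 − T) = -14.4 − T → 0.5·T = -32.1 − (-14.4) = -17.7.
T = -17.7/0.5 = -35.4 dBFS.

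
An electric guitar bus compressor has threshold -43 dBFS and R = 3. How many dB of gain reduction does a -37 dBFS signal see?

4 dB

Overshoot = -37 − (-43) = 6 dB.
A 3:1 ratio leaves 2 dB of that excess.
So the signal is attenuated by 6 − 2 = 4 dB.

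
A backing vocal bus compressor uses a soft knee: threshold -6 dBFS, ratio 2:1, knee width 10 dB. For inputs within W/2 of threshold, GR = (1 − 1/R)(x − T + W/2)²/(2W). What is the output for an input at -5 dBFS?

-5.9 dBFS

x − T + W/2 = -5 − (-6) + 5 = 6.
GR = (1 − 1/2) × 6² / 20 = 0.5 × 36 / 20 = 0.9 dB.
Output = -5 − 0.9 = -5.9 dBFS.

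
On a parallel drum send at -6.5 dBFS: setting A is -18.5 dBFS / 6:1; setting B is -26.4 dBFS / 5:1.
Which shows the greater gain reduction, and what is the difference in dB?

B, by 5.92 dB

A: GR = 12 − 12/6 = 10 dB.
B: GR = 19.9 − 19.9/5 = 15.92 dB.
B applies 5.92 dB more gain reduction.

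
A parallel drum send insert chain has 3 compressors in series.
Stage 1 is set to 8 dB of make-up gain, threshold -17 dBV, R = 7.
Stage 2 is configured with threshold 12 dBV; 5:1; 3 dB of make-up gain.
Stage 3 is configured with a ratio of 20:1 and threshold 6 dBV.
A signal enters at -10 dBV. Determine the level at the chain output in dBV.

-5 dBV

Stage 1: 7 dB above -17 dBV, reduced 7:1 to 1 dB above → -16 dBV; +8 dB make-up → -8 dBV.
Stage 2: -8 dBV is at or below the 12 dBV threshold — no compression; make-up brings it to -5 dBV.
Stage 3: -5 dBV ≤ 6 dBV, so stage 3 doesn't engage; output -5 dBV.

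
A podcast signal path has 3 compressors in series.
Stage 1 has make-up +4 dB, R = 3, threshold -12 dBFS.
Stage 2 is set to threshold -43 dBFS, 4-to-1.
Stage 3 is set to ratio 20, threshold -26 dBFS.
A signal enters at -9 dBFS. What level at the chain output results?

-34 dBFS

Stage 1: 3 dB above -12 dBFS, reduced 3:1 to 1 dB above → -11 dBFS; +4 dB make-up → -7 dBFS.
Stage 2: overshoot 36 dB → 36/4 = 9 dB → -34 dBFS.
Stage 3: below threshold (-34 ≤ -26); passes unchanged; output -34 dBFS.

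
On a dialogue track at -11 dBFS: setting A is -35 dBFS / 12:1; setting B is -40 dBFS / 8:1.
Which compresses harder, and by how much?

B, by 3.375 dB

A: GR = 24 − 24/12 = 22 dB.
B: GR = 29 − 29/8 = 25.375 dB.
B reduces 3.375 dB more.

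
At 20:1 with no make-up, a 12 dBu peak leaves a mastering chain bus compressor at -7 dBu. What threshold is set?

-8 dBu

Let T be the threshold. Output overshoot = (input overshoot)/R, so -7 − T = (12 − T)/20.
20·(-7 − T) = 12 − T → 19·T = -140 − 12 = -152.
T = -152/19 = -8 dBu.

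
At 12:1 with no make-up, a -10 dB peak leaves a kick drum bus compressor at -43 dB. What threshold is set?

-46 dB

Input is 36 dB above T (since output overshoot × R = input overshoot: (-43 − T)·12 = -10 − T gives T = -46 dB).
Check: -46 + (-10 − (-46))/12 = -46 + 3 = -43 dB. ✓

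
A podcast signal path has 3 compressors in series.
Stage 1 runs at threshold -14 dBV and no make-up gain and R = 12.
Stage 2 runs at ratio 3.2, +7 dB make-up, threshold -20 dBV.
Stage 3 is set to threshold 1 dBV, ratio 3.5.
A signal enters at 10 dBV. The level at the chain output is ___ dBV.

Stage 1: 10 dBV is 24 dB over -14 dBV; at 12:1 that becomes 2 dB over, giving -12 dBV.
Stage 2: -12 dBV is 8 dB over -20 dBV; at 3.2:1 that becomes 2.5 dB over, giving -17.5 dBV; +7 dB make-up → -10.5 dBV.
Stage 3: -10.5 dBV ≤ 1 dBV, so stage 3 doesn't engage; output -10.5 dBV.

-10.5 dBV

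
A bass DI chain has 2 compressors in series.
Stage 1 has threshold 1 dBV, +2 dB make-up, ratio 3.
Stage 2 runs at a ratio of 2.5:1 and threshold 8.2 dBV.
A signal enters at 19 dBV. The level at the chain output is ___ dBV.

8.52 dBV

Stage 1: 18 dB above 1 dBV, reduced 3:1 to 6 dB above → 7 dBV; +2 dB make-up → 9 dBV.
Stage 2: overshoot 0.8 dB → 0.8/2.5 = 0.32 dB → 8.52 dBV.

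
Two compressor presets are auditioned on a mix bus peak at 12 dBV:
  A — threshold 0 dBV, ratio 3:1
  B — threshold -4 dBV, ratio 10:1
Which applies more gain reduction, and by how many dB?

B, by 6.4 dB

A: GR = 12 − 12/3 = 8 dB.
B: GR = 16 − 16/10 = 14.4 dB.
Difference: 6.4 dB in favour of B.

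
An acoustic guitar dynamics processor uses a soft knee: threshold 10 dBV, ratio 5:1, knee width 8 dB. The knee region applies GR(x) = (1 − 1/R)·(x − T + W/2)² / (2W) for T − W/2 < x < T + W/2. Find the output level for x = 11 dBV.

9.75 dBV

x − T + W/2 = 11 − 10 + 4 = 5.
GR = (1 − 1/5) × 5² / 16 = 0.8 × 25 / 16 = 1.25 dB.
Output = 11 − 1.25 = 9.75 dBV.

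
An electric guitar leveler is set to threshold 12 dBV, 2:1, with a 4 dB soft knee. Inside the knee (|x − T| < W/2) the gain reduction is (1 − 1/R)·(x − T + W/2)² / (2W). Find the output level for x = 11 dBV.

x − T + W/2 = 11 − 12 + 2 = 1.
GR = (1 − 1/2) × 1² / 8 = 0.5 × 1 / 8 = 0.0625 dB.
Output = 11 − 0.0625 = 10.9375 dBV.

10.9375 dBV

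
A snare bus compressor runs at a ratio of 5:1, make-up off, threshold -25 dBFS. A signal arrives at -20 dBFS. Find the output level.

-24 dBFS

Overshoot: -20 − (-25) = 5 dB.
5:1 compression reduces that to 5/5 = 1 dB over.
That puts the output at -24 dBFS.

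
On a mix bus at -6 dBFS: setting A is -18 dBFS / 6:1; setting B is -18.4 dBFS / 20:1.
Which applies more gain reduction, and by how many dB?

B, by 1.78 dB

A: GR = 12 − 12/6 = 10 dB.
B: GR = 12.4 − 12.4/20 = 11.78 dB.
Difference: 1.78 dB in favour of B.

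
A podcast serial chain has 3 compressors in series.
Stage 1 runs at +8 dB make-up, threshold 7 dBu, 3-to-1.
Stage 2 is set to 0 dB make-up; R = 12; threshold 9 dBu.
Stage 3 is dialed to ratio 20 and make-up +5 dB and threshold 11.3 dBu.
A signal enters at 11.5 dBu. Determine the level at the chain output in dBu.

14.625 dBu

Stage 1: 11.5 dBu is 4.5 dB over 7 dBu; at 3:1 that becomes 1.5 dB over, giving 8.5 dBu; +8 dB make-up → 16.5 dBu.
Stage 2: 16.5 dBu is 7.5 dB over 9 dBu; at 12:1 that becomes 0.625 dB over, giving 9.625 dBu.
Stage 3: 9.625 dBu is at or below the 11.3 dBu threshold — no compression; make-up brings it to 14.625 dBu.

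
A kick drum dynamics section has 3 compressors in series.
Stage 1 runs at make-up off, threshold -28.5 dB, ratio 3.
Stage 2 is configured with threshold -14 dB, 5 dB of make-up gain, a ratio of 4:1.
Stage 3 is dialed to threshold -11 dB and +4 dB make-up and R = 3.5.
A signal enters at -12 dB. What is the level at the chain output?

-14 dB

Stage 1: -12 dB is 16.5 dB over -28.5 dB; at 3:1 that becomes 5.5 dB over, giving -23 dB.
Stage 2: -23 dB ≤ -14 dB, so stage 2 doesn't engage; make-up brings it to -18 dB.
Stage 3: -18 dB ≤ -11 dB, so stage 3 doesn't engage; make-up brings it to -14 dB.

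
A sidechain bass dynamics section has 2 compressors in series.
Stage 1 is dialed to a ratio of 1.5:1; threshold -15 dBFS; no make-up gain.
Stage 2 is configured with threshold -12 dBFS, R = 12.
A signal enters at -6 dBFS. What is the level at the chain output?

Stage 1: -6 dBFS is 9 dB over -15 dBFS; at 1.5:1 that becomes 6 dB over, giving -9 dBFS.
Stage 2: overshoot 3 dB → 3/12 = 0.25 dB → -11.75 dBFS.

-11.75 dBFS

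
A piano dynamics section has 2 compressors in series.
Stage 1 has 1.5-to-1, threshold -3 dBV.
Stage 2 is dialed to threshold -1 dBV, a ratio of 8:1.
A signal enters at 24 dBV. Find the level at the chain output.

Stage 1: 27 dB above -3 dBV, reduced 1.5:1 to 18 dB above → 15 dBV.
Stage 2: overshoot 16 dB → 16/8 = 2 dB → 1 dBV.

1 dBV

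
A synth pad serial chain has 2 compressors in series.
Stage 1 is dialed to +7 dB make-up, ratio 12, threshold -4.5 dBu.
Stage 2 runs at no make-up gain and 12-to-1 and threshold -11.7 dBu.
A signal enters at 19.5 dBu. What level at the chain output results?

-10.35 dBu

Stage 1: overshoot 24 dB → 24/12 = 2 dB → -2.5 dBu; +7 dB make-up → 4.5 dBu.
Stage 2: 4.5 dBu is 16.2 dB over -11.7 dBu; at 12:1 that becomes 1.35 dB over, giving -10.35 dBu.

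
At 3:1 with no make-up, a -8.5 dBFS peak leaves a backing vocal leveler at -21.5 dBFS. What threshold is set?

-28 dBFS

Input is 19.5 dB above T (since output overshoot × R = input overshoot: (-21.5 − T)·3 = -8.5 − T gives T = -28 dBFS).
Check: -28 + (-8.5 − (-28))/3 = -28 + 6.5 = -21.5 dBFS. ✓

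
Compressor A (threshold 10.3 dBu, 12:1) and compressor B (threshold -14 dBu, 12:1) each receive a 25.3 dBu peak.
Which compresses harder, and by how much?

A: GR = 15 − 15/12 = 13.75 dB.
B: GR = 39.3 − 39.3/12 = 36.025 dB.
Difference: 22.275 dB in favour of B.

B, by 22.275 dB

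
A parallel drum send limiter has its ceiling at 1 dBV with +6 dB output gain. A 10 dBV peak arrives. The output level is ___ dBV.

The limiter clamps the peak to its 1 dBV ceiling.
Output gain then adds 6 dB: 1 + 6 = 7 dBV.

7 dBV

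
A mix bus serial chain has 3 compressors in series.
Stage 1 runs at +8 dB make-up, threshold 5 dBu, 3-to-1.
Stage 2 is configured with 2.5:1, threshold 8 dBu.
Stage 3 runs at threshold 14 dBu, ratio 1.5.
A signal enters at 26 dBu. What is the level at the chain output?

Stage 1: 21 dB above 5 dBu, reduced 3:1 to 7 dB above → 12 dBu; +8 dB make-up → 20 dBu.
Stage 2: overshoot 12 dB → 12/2.5 = 4.8 dB → 12.8 dBu.
Stage 3: below threshold (12.8 ≤ 14); passes unchanged; output 12.8 dBu.

12.8 dBu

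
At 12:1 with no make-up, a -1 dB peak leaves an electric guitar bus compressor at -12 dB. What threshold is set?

Let T be the threshold. Output overshoot = (input overshoot)/R, so -12 − T = (-1 − T)/12.
12·(-12 − T) = -1 − T → 11·T = -144 − (-1) = -143.
T = -143/11 = -13 dB.

-13 dB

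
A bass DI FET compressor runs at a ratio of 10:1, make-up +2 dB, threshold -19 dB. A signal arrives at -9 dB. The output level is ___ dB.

-16 dB

The input is 10 dB above the -19 dB threshold.
The 10 dB excess becomes 1 dB after 10:1 reduction.
That puts the output at -18 dB; make-up adds 2 dB, giving -16 dB.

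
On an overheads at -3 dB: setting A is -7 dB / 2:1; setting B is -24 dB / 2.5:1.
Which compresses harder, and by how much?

A: 4 dB over, compressed to 2 dB over, so 2 dB of GR.
B: 21 dB over, compressed to 8.4 dB over, so 12.6 dB of GR.
Difference: 10.6 dB in favour of B.

B, by 10.6 dB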